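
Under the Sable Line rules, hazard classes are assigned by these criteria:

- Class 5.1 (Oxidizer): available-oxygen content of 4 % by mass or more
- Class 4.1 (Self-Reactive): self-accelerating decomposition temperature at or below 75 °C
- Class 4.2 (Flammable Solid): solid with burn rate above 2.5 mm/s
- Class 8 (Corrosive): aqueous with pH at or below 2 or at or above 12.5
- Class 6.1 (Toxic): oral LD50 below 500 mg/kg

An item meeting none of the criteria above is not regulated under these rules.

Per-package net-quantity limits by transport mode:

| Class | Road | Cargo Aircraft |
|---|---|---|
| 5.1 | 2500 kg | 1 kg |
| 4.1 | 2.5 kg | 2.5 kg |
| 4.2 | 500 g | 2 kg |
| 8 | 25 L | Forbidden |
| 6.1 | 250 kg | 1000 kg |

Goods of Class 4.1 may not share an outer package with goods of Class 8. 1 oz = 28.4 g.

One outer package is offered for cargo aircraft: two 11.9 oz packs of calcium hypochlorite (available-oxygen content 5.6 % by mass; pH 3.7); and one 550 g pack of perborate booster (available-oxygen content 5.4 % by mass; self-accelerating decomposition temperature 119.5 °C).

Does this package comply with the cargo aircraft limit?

No

Available-oxygen content 5.6 % by mass meets the Class 5.1 criterion (Oxidizer), so the calcium hypochlorite is Class 5.1.
The perborate booster has available-oxygen content 5.4 % by mass, which is ≥ 4 % by mass, so it is Class 5.1 (Oxidizer).
Total Class 5.1: (two 11.9 oz packs = 675.92 g) + 550 g = 1225.92 g.
That exceeds the Class 5.1 cargo aircraft limit of 1 kg.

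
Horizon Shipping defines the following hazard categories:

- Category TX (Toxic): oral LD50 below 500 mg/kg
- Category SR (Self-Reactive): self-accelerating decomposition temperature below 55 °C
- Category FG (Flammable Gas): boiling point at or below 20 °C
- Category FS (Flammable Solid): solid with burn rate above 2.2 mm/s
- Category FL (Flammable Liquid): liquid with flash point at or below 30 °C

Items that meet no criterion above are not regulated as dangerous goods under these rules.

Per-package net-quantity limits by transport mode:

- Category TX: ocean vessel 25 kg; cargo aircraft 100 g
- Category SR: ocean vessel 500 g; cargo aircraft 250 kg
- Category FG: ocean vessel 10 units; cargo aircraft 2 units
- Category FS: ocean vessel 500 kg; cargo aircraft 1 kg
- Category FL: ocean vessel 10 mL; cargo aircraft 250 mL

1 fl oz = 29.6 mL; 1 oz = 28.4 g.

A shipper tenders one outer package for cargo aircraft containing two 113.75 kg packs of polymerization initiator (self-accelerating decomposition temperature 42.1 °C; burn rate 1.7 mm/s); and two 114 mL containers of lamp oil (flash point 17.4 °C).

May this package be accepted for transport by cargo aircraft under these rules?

Yes

Self-accelerating decomposition temperature 42.1 °C meets the Category SR criterion (Self-Reactive), so the polymerization initiator is Category SR.
Flash point 17.4 °C meets the Category FL criterion (Flammable Liquid), so the lamp oil is Category FL.
Category SR quantity: two 113.75 kg packs = 227.5 kg.
That is within the Category SR cargo aircraft limit of 250 kg.
Category FL quantity: two 114 mL containers = 228 mL.
228 mL ≤ 250 mL (cargo aircraft limit, Category FL) — within limit.
Every hazard category is within its cargo aircraft limit and no segregation rule is violated.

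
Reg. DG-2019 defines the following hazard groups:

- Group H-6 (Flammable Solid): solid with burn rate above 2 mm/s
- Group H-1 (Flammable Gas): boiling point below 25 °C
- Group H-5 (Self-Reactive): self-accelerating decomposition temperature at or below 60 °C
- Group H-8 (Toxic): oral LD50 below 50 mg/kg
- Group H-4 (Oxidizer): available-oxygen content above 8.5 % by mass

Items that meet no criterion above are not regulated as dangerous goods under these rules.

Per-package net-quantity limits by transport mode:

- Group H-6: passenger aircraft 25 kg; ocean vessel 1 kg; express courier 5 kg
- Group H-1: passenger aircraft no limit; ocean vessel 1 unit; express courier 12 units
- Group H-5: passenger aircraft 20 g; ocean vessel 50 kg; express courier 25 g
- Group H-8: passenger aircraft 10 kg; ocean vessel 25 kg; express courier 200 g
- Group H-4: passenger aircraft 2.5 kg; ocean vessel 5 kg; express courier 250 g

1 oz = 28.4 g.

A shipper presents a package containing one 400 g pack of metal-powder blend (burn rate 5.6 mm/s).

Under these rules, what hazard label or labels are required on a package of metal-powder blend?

Group H-6

With burn rate 5.6 mm/s (> 2 mm/s), the metal-powder blend falls in Group H-6.
Only the Group H-6 label is required.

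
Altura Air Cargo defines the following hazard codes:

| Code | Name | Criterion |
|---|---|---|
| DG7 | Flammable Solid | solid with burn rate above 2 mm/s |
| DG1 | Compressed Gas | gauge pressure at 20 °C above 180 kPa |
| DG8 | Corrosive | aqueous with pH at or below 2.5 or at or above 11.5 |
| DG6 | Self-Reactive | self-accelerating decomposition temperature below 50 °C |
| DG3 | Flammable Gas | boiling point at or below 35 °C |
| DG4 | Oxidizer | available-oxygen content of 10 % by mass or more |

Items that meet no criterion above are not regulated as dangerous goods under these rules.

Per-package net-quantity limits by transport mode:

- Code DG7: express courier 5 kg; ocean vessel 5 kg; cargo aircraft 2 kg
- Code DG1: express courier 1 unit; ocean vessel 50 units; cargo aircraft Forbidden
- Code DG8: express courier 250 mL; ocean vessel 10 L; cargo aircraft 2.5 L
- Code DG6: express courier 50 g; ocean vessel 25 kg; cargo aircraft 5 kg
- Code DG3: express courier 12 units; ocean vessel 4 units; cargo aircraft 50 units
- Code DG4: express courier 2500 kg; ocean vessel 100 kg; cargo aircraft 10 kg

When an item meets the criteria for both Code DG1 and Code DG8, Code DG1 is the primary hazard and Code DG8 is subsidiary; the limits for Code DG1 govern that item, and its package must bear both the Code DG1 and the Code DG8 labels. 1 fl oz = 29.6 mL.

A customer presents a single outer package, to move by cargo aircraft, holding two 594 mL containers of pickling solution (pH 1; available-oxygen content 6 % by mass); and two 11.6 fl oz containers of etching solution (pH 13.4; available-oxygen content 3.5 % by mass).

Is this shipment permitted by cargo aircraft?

pH 1 meets the Code DG8 criterion (Corrosive), so the pickling solution is Code DG8.
pH 13.4 meets the Code DG8 criterion (Corrosive), so the etching solution is Code DG8.
Total Code DG8: (two 594 mL containers = 1.188 L) + (two 11.6 fl oz containers = 686.72 mL) = 1874.72 mL.
1874.72 mL ≤ 2.5 L (cargo aircraft limit, Code DG8) — within limit.

Yes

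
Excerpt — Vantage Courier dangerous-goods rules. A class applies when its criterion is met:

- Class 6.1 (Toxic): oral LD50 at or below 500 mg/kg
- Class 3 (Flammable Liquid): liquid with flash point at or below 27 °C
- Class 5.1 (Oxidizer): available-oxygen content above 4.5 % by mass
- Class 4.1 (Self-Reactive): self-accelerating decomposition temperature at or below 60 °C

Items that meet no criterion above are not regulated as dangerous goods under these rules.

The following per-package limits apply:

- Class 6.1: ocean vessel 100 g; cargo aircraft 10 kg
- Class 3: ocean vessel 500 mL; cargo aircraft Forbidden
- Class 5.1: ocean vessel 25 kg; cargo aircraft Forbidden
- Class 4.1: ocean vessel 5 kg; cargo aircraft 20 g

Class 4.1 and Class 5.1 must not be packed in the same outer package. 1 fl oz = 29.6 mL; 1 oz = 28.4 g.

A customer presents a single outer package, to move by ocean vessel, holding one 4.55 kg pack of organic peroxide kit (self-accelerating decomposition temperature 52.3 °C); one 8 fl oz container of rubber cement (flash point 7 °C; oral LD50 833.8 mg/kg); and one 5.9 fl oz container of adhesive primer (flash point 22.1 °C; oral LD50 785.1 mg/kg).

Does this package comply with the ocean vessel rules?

Yes

The organic peroxide kit has self-accelerating decomposition temperature 52.3 °C, which is ≤ 60 °C, so it is Class 4.1 (Self-Reactive).
The rubber cement has flash point 7 °C, which is ≤ 27 °C, so it is Class 3 (Flammable Liquid).
Adhesive primer: flash point 22.1 °C ≤ 27 °C → Class 3 (Flammable Liquid).
Total Class 3: (one 8 fl oz container = 236.8 mL) + (one 5.9 fl oz container = 174.64 mL) = 411.44 mL.
That is within the Class 3 ocean vessel limit of 500 mL.
Class 4.1 quantity: 4.55 kg.
4.55 kg is within the ocean vessel limit of 5 kg for Class 4.1.
The segregation rule (Class 4.1 with Class 5.1) does not apply to Class 3 with Class 4.1.
Every hazard class is within its ocean vessel limit and no segregation rule is violated.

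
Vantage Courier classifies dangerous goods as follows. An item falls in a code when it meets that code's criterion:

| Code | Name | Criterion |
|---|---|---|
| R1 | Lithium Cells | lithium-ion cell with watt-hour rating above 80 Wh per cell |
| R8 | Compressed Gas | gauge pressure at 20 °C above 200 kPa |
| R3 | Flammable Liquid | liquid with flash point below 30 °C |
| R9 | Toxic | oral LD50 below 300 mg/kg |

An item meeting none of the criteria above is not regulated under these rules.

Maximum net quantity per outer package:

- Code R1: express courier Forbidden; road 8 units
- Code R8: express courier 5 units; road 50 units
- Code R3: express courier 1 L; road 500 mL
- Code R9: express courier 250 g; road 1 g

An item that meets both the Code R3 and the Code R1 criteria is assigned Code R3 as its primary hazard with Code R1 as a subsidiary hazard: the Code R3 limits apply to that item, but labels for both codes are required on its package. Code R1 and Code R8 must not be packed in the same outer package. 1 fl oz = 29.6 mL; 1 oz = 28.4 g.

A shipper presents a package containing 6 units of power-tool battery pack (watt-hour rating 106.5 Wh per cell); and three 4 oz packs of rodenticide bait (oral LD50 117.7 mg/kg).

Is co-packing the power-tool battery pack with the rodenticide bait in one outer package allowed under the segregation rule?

Yes

Watt-hour rating 106.5 Wh per cell meets the Code R1 criterion (Lithium Cells), so the power-tool battery pack is Code R1.
With oral LD50 117.7 mg/kg (< 300 mg/kg), the rodenticide bait falls in Code R9.
No segregation rule bars Code R1 with Code R9.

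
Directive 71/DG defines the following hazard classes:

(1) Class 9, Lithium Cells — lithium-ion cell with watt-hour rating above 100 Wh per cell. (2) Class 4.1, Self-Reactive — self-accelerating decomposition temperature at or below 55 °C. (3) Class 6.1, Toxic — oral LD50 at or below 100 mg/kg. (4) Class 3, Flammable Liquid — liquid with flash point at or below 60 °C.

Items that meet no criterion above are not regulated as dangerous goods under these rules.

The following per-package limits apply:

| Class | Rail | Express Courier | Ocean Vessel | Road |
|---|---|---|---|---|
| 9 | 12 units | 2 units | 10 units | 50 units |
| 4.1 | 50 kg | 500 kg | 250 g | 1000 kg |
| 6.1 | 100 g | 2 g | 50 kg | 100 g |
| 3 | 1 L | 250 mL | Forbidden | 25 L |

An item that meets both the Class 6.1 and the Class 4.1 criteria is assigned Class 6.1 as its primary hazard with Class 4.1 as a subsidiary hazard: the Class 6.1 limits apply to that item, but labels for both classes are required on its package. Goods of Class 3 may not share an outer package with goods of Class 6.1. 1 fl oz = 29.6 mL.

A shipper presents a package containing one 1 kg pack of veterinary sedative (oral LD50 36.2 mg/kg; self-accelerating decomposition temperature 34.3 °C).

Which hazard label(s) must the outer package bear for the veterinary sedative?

Class 4.1 and 6.1

Oral LD50 36.2 mg/kg meets the Class 6.1 criterion (Toxic), so the veterinary sedative is Class 6.1.
The veterinary sedative has self-accelerating decomposition temperature 34.3 °C, which is ≤ 55 °C, so it is Class 4.1 (Self-Reactive).
By the precedence rule Class 6.1 is primary and Class 4.1 is subsidiary, and that rule requires both labels on the package.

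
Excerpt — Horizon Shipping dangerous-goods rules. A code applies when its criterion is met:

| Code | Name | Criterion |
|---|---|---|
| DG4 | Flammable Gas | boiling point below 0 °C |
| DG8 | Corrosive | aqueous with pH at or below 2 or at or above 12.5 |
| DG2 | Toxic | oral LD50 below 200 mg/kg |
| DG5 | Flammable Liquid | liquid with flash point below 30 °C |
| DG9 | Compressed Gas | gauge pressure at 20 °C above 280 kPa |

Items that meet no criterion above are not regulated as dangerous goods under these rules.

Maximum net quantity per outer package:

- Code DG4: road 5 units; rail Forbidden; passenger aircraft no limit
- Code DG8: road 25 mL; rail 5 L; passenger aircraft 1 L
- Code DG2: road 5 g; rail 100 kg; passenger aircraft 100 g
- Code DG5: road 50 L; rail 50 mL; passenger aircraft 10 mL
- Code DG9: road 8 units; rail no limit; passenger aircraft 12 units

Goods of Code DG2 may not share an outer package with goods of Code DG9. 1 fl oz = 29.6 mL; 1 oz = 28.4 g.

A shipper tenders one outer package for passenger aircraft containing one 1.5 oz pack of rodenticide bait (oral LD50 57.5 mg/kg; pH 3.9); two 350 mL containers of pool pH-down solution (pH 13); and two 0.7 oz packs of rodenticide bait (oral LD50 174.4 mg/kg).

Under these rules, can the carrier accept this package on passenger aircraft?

The rodenticide bait has oral LD50 57.5 mg/kg, which is < 200 mg/kg, so it is Code DG2 (Toxic).
The pool pH-down solution has pH 13, which is ≥ 12.5, so it is Code DG8 (Corrosive).
Oral LD50 174.4 mg/kg meets the Code DG2 criterion (Toxic), so the rodenticide bait is Code DG2.
Total Code DG2: (one 1.5 oz pack = 42.6 g) + (two 0.7 oz packs = 39.76 g) = 82.36 g.
82.36 g ≤ 100 g (passenger aircraft limit, Code DG2) — within limit.
Code DG8 quantity: two 350 mL containers = 700 mL.
700 mL is within the passenger aircraft limit of 1 L for Code DG8.
The segregation rule (Code DG2 with Code DG9) does not apply to Code DG2 with Code DG8.
Every hazard code is within its passenger aircraft limit and no segregation rule is violated.

Yes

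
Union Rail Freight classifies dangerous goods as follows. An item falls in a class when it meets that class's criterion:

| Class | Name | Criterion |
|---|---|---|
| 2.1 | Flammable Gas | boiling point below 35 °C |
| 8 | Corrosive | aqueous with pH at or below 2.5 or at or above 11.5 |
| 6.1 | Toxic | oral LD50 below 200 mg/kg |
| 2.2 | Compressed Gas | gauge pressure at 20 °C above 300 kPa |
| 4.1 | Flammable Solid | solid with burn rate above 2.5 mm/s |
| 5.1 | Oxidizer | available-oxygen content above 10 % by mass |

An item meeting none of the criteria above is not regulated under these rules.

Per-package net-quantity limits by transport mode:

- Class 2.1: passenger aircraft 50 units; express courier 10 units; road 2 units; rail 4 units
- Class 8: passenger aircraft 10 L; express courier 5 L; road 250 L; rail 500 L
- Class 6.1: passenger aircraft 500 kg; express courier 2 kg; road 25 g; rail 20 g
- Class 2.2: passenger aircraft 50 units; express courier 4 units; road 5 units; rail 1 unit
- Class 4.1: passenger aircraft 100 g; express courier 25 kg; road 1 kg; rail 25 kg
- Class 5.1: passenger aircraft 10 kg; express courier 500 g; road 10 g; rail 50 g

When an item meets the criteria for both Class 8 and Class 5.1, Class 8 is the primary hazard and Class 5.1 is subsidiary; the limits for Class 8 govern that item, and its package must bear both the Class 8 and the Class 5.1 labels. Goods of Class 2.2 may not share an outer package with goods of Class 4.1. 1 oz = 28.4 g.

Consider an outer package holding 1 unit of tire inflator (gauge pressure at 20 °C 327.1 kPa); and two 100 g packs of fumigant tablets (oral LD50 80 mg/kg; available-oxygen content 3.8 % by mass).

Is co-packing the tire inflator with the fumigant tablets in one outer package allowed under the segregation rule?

Yes

The tire inflator has gauge pressure at 20 °C 327.1 kPa, which is > 300 kPa, so it is Class 2.2 (Compressed Gas).
Oral LD50 80 mg/kg meets the Class 6.1 criterion (Toxic), so the fumigant tablets are Class 6.1.
No segregation rule bars Class 2.2 with Class 6.1.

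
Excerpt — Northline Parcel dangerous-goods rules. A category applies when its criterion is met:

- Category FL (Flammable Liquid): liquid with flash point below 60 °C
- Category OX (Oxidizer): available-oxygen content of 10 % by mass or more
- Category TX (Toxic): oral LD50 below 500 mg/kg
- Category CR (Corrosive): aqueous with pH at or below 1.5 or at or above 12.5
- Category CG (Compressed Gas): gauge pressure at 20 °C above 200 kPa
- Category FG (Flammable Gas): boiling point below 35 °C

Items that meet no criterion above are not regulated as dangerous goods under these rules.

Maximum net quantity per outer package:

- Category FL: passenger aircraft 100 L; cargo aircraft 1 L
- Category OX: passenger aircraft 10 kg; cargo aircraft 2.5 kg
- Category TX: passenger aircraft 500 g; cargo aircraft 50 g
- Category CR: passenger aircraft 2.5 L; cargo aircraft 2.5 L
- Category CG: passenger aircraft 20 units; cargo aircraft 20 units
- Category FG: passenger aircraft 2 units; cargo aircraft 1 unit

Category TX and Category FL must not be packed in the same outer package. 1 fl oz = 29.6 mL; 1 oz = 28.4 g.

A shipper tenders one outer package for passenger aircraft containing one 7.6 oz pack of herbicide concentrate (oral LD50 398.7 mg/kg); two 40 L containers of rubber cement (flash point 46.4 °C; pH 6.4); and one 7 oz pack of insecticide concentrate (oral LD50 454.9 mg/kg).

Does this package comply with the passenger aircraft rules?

Herbicide concentrate: oral LD50 398.7 mg/kg < 500 mg/kg → Category TX (Toxic).
With flash point 46.4 °C (< 60 °C), the rubber cement falls in Category FL.
The insecticide concentrate has oral LD50 454.9 mg/kg, which is < 500 mg/kg, so it is Category TX (Toxic).
Total Category TX: (one 7.6 oz pack = 215.84 g) + (one 7 oz pack = 198.8 g) = 414.64 g.
414.64 g ≤ 500 g (passenger aircraft limit, Category TX) — within limit.
Category FL quantity: two 40 L containers = 80 L.
80 L ≤ 100 L (passenger aircraft limit, Category FL) — within limit.
Category TX and Category FL may not share an outer package.

No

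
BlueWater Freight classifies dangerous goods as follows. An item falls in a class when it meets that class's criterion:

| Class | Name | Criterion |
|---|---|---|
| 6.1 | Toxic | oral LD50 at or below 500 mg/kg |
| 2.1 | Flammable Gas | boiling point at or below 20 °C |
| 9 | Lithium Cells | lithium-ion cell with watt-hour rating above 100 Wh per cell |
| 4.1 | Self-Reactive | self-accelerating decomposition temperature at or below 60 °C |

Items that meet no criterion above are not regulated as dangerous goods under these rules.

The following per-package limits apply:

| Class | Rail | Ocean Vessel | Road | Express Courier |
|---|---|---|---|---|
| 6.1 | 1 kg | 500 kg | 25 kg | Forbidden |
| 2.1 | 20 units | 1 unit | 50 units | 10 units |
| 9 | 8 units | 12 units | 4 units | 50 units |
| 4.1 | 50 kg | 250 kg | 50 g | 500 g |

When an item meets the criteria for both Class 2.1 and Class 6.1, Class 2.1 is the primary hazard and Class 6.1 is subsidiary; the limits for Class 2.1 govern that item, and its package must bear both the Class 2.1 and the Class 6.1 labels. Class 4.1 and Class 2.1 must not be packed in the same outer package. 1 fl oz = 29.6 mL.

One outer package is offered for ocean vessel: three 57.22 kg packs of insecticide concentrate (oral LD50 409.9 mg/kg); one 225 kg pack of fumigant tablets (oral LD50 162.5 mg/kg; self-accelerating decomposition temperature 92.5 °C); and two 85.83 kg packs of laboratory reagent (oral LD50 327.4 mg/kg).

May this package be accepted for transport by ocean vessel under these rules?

Oral LD50 409.9 mg/kg meets the Class 6.1 criterion (Toxic), so the insecticide concentrate is Class 6.1.
With oral LD50 162.5 mg/kg (≤ 500 mg/kg), the fumigant tablets fall in Class 6.1.
Oral LD50 327.4 mg/kg meets the Class 6.1 criterion (Toxic), so the laboratory reagent is Class 6.1.
Total Class 6.1: (three 57.22 kg packs = 171.66 kg) + 225 kg + (two 85.83 kg packs = 171.66 kg) = 568.32 kg.
568.32 kg > 500 kg (ocean vessel limit, Class 6.1) — over the limit.

No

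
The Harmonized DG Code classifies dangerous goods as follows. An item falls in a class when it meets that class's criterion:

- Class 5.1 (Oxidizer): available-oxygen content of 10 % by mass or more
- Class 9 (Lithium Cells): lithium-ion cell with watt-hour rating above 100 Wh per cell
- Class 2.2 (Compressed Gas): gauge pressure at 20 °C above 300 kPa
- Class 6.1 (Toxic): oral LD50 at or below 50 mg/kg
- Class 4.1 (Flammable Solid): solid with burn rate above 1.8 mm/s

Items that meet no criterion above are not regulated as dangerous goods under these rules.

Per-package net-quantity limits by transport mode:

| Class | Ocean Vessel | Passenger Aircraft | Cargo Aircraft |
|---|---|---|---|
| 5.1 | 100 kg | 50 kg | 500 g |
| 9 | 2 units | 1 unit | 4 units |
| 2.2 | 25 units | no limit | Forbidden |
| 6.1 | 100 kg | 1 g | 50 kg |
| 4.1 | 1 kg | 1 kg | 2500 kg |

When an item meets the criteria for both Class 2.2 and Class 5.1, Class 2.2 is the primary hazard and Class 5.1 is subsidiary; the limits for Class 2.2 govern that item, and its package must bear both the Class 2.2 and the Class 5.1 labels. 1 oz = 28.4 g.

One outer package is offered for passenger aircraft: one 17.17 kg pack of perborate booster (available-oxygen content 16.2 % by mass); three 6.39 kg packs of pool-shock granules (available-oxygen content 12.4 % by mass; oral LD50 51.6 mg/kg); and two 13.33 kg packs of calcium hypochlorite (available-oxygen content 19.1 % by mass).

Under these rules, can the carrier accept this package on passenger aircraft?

Available-oxygen content 16.2 % by mass meets the Class 5.1 criterion (Oxidizer), so the perborate booster is Class 5.1.
Available-oxygen content 12.4 % by mass meets the Class 5.1 criterion (Oxidizer), so the pool-shock granules are Class 5.1.
The calcium hypochlorite has available-oxygen content 19.1 % by mass, which is ≥ 10 % by mass, so it is Class 5.1 (Oxidizer).
Total Class 5.1: 17.17 kg + (three 6.39 kg packs = 19.17 kg) + (two 13.33 kg packs = 26.66 kg) = 63 kg.
63 kg exceeds the passenger aircraft limit of 50 kg for Class 5.1.

No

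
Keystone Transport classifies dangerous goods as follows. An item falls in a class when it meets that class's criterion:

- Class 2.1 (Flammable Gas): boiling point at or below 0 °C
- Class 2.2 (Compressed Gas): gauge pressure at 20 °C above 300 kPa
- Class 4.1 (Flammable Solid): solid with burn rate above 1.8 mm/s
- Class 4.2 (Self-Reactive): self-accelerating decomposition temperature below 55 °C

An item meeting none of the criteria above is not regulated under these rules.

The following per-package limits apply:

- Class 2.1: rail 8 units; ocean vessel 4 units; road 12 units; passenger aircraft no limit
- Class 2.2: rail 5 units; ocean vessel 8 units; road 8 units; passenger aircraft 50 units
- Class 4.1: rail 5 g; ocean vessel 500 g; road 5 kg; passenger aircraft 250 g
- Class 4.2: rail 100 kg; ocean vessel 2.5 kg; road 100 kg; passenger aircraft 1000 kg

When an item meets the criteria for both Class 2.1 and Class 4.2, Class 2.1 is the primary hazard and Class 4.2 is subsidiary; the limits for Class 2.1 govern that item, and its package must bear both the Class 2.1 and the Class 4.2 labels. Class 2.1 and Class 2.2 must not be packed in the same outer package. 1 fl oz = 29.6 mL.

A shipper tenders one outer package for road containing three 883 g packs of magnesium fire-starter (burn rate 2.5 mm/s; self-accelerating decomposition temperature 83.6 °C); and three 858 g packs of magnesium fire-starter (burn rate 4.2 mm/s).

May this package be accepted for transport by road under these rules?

No

With burn rate 2.5 mm/s (> 1.8 mm/s), the magnesium fire-starter falls in Class 4.1.
Magnesium fire-starter: burn rate 4.2 mm/s > 1.8 mm/s → Class 4.1 (Flammable Solid).
Total Class 4.1: (three 883 g packs = 2.649 kg) + (three 858 g packs = 2.574 kg) = 5.223 kg.
5.223 kg exceeds the road limit of 5 kg for Class 4.1.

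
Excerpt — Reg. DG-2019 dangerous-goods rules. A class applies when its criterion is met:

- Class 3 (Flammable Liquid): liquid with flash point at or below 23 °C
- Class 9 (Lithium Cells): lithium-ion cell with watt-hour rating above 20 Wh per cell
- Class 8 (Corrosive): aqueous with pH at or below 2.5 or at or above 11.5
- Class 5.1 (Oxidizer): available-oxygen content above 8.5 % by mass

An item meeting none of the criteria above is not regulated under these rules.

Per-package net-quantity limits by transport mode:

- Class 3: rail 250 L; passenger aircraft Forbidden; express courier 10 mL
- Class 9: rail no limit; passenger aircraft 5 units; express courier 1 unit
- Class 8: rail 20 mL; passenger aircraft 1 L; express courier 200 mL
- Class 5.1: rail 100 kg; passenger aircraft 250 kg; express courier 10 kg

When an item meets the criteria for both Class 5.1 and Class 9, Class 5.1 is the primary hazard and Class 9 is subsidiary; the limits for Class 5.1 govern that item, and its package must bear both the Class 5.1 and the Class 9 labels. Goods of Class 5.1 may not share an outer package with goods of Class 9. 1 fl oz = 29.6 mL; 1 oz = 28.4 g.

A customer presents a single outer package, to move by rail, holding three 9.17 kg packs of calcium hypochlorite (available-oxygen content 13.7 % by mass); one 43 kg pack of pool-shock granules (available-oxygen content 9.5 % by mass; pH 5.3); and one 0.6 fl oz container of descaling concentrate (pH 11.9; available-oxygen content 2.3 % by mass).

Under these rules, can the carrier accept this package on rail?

The calcium hypochlorite has available-oxygen content 13.7 % by mass, which is > 8.5 % by mass, so it is Class 5.1 (Oxidizer).
Pool-shock granules: available-oxygen content 9.5 % by mass > 8.5 % by mass → Class 5.1 (Oxidizer).
pH 11.9 meets the Class 8 criterion (Corrosive), so the descaling concentrate is Class 8.
Class 5.1 net quantity: (three 9.17 kg packs = 27.51 kg) + 43 kg = 70.51 kg.
That is within the Class 5.1 rail limit of 100 kg.
Class 8 quantity: one 0.6 fl oz container = 17.76 mL.
17.76 mL ≤ 20 mL (rail limit, Class 8) — within limit.
The segregation rule (Class 5.1 with Class 9) does not apply to Class 5.1 with Class 8.
Every hazard class is within its rail limit and no segregation rule is violated.

Yes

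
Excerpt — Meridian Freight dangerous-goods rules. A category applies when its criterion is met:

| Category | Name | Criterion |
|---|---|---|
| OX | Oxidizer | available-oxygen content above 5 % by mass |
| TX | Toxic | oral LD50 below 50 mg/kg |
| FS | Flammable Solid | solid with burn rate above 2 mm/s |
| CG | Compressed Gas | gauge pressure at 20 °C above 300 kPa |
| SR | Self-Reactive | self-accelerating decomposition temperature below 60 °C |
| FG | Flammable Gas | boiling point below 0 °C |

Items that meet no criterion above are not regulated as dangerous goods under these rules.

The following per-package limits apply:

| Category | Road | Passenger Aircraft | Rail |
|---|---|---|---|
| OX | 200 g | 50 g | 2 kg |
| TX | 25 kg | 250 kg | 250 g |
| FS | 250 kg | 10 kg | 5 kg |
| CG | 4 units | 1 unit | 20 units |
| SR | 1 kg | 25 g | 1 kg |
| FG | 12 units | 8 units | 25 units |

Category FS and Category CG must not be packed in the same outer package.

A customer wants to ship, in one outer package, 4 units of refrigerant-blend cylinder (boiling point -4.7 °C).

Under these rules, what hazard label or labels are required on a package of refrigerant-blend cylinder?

Category FG

With boiling point -4.7 °C (< 0 °C), the refrigerant-blend cylinder falls in Category FG.
Only the Category FG label is required.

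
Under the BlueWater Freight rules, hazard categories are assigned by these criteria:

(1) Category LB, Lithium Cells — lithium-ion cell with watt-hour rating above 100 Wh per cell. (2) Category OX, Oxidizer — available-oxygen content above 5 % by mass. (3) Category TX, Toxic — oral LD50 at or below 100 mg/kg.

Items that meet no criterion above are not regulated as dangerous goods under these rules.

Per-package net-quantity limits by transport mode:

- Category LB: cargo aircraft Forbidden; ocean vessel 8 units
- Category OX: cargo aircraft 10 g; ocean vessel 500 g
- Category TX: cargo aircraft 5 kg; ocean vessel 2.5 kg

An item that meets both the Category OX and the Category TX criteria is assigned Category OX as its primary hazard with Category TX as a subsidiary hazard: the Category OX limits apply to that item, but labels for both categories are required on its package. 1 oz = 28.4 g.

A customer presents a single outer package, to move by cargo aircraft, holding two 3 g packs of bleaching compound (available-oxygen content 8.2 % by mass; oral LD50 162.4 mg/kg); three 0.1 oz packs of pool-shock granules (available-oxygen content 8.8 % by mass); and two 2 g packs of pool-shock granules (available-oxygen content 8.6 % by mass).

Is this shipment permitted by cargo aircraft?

No

With available-oxygen content 8.2 % by mass (> 5 % by mass), the bleaching compound falls in Category OX.
The pool-shock granules have available-oxygen content 8.8 % by mass, which is > 5 % by mass, so they are Category OX (Oxidizer).
The pool-shock granules have available-oxygen content 8.6 % by mass, which is > 5 % by mass, so they are Category OX (Oxidizer).
Category OX net quantity: (two 3 g packs = 6 g) + (three 0.1 oz packs = 8.52 g) + (two 2 g packs = 4 g) = 18.52 g.
That exceeds the Category OX cargo aircraft limit of 10 g.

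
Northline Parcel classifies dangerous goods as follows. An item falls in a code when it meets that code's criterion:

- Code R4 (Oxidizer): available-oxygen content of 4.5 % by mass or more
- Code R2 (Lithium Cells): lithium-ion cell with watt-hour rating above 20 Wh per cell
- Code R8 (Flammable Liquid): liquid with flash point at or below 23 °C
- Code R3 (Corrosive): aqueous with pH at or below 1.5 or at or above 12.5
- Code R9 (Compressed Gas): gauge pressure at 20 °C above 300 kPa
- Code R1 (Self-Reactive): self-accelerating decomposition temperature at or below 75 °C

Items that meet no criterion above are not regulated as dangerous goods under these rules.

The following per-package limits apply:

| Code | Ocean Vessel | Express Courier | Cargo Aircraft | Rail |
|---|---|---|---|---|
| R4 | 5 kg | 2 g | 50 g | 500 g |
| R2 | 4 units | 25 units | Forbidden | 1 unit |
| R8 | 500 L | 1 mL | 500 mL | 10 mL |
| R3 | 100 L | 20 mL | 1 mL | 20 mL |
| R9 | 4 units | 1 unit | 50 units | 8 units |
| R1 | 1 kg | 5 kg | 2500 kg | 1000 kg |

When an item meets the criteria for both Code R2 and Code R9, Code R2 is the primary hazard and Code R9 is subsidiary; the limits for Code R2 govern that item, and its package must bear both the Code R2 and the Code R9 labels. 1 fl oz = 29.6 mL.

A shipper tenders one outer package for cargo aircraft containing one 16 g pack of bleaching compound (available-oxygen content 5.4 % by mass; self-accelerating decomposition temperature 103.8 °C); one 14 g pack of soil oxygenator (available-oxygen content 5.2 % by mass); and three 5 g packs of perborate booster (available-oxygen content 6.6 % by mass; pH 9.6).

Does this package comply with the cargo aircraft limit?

The bleaching compound has available-oxygen content 5.4 % by mass, which is ≥ 4.5 % by mass, so it is Code R4 (Oxidizer).
With available-oxygen content 5.2 % by mass (≥ 4.5 % by mass), the soil oxygenator falls in Code R4.
Perborate booster: available-oxygen content 6.6 % by mass ≥ 4.5 % by mass → Code R4 (Oxidizer).
Code R4 net quantity: 16 g + 14 g + (three 5 g packs = 15 g) = 45 g.
That is within the Code R4 cargo aircraft limit of 50 g.

Yes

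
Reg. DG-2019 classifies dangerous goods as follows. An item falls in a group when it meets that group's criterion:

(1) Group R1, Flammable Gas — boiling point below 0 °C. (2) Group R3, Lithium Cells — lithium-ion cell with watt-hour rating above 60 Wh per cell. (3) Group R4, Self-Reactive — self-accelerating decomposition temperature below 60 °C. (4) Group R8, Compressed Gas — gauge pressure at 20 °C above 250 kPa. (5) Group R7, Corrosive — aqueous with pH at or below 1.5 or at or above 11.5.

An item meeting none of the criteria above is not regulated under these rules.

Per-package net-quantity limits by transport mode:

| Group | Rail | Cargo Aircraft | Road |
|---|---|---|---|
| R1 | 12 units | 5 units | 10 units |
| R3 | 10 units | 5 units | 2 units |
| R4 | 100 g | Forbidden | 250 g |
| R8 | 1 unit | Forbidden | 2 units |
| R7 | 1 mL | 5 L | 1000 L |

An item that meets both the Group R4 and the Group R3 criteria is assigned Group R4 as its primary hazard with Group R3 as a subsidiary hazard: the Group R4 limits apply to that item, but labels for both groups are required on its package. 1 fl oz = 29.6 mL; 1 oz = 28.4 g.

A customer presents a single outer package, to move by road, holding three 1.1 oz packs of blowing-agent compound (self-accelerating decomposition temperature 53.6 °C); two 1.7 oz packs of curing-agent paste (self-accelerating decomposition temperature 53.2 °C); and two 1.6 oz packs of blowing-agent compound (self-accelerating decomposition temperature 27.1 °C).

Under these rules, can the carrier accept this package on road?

No

The blowing-agent compound has self-accelerating decomposition temperature 53.6 °C, which is < 60 °C, so it is Group R4 (Self-Reactive).
Self-accelerating decomposition temperature 53.2 °C meets the Group R4 criterion (Self-Reactive), so the curing-agent paste is Group R4.
Self-accelerating decomposition temperature 27.1 °C meets the Group R4 criterion (Self-Reactive), so the blowing-agent compound is Group R4.
Total Group R4: (three 1.1 oz packs = 93.72 g) + (two 1.7 oz packs = 96.56 g) + (two 1.6 oz packs = 90.88 g) = 281.16 g.
281.16 g exceeds the road limit of 250 g for Group R4.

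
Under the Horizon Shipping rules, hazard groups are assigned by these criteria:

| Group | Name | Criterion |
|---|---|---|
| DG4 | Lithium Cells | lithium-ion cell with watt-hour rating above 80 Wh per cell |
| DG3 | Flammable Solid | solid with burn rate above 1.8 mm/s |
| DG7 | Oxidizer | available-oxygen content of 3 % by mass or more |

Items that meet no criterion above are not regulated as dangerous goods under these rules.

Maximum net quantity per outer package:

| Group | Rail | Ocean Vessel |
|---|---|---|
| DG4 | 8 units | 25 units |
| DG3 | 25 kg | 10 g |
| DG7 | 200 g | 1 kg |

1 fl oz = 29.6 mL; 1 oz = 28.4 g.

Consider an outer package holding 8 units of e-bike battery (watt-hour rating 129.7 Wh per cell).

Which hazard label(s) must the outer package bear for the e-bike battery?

E-bike battery: watt-hour rating 129.7 Wh per cell > 80 Wh per cell → Group DG4 (Lithium Cells).
Only the Group DG4 label is required.

Group DG4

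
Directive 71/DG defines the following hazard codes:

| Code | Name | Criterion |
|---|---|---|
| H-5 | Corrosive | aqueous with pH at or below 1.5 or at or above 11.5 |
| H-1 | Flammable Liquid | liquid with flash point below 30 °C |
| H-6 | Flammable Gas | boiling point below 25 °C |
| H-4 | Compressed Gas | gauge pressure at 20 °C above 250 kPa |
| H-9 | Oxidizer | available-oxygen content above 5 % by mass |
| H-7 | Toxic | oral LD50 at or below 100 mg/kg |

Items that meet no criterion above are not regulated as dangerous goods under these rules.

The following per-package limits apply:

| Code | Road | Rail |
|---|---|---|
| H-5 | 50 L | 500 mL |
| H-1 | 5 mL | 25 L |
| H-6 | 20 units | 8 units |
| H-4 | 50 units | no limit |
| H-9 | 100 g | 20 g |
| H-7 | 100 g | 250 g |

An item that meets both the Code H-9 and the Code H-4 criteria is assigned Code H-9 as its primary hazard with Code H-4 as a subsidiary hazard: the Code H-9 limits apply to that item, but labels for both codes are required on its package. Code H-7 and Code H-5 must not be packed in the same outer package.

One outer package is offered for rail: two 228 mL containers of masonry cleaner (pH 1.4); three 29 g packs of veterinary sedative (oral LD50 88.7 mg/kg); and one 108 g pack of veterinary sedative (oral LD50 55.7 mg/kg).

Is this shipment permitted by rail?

Masonry cleaner: pH 1.4 ≤ 1.5 → Code H-5 (Corrosive).
The veterinary sedative has oral LD50 88.7 mg/kg, which is ≤ 100 mg/kg, so it is Code H-7 (Toxic).
Veterinary sedative: oral LD50 55.7 mg/kg ≤ 100 mg/kg → Code H-7 (Toxic).
Total Code H-7: (three 29 g packs = 87 g) + 108 g = 195 g.
195 g ≤ 250 g (rail limit, Code H-7) — within limit.
Code H-5 quantity: two 228 mL containers = 456 mL.
456 mL ≤ 500 mL (rail limit, Code H-5) — within limit.
Code H-7 and Code H-5 may not share an outer package.

No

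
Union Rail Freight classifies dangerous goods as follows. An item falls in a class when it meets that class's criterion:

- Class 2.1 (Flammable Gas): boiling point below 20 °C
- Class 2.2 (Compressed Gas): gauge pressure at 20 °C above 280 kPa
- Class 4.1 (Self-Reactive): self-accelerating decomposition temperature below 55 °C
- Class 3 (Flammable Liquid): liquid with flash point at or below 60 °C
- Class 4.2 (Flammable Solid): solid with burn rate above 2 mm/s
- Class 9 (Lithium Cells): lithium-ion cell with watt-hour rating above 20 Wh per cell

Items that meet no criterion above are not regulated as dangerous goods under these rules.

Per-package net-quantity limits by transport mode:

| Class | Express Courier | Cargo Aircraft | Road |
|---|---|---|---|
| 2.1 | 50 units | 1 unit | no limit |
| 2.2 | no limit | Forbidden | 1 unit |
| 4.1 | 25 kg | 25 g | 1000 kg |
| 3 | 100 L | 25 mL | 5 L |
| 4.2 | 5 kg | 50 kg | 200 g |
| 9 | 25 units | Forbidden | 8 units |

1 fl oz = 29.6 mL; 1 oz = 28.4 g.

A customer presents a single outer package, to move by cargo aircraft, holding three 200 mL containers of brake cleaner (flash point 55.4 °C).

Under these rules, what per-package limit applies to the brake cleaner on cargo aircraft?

The brake cleaner has flash point 55.4 °C, which is ≤ 60 °C, so it is Class 3 (Flammable Liquid).
The cargo aircraft limit for Class 3 is 25 mL.

25 mL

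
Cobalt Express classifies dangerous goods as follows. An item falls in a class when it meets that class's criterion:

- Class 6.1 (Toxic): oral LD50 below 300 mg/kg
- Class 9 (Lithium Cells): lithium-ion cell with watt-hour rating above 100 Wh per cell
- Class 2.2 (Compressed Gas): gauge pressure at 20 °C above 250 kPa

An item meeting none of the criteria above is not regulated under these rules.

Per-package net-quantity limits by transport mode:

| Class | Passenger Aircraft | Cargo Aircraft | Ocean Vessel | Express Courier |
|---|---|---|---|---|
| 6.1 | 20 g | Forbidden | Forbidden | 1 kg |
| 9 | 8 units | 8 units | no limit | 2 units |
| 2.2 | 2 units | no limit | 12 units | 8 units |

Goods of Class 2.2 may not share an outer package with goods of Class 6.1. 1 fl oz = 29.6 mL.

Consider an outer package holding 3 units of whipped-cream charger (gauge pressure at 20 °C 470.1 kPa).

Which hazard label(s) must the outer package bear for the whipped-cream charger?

Gauge pressure at 20 °C 470.1 kPa meets the Class 2.2 criterion (Compressed Gas), so the whipped-cream charger is Class 2.2.
Only the Class 2.2 label is required.

Class 2.2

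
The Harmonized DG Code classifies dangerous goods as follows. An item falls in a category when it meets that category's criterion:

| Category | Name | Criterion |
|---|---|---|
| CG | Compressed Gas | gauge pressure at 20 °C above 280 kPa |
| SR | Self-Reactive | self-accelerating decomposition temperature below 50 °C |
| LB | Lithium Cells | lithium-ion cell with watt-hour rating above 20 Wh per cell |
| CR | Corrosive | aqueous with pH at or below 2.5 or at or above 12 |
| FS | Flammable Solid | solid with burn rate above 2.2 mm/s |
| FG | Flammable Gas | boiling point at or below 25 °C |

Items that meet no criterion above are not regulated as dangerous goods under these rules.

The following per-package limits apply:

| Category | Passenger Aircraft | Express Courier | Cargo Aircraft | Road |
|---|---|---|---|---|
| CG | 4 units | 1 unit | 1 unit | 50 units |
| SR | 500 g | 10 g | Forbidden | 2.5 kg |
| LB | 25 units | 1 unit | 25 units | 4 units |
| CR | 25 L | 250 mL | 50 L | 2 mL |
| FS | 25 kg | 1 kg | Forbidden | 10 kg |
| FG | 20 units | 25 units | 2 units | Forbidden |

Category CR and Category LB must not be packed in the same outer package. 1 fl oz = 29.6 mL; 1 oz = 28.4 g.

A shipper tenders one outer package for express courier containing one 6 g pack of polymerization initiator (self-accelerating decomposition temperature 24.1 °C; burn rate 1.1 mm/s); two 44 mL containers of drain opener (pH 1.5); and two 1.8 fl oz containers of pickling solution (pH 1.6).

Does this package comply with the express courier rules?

Yes

Polymerization initiator: self-accelerating decomposition temperature 24.1 °C < 50 °C → Category SR (Self-Reactive).
The drain opener has pH 1.5, which is ≤ 2.5, so it is Category CR (Corrosive).
The pickling solution has pH 1.6, which is ≤ 2.5, so it is Category CR (Corrosive).
Category CR net quantity: (two 44 mL containers = 88 mL) + (two 1.8 fl oz containers = 106.56 mL) = 194.56 mL.
194.56 mL ≤ 250 mL (express courier limit, Category CR) — within limit.
Category SR quantity: 6 g.
6 g ≤ 10 g (express courier limit, Category SR) — within limit.
The segregation rule (Category CR with Category LB) does not apply to Category CR with Category SR.
Every hazard category is within its express courier limit and no segregation rule is violated.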